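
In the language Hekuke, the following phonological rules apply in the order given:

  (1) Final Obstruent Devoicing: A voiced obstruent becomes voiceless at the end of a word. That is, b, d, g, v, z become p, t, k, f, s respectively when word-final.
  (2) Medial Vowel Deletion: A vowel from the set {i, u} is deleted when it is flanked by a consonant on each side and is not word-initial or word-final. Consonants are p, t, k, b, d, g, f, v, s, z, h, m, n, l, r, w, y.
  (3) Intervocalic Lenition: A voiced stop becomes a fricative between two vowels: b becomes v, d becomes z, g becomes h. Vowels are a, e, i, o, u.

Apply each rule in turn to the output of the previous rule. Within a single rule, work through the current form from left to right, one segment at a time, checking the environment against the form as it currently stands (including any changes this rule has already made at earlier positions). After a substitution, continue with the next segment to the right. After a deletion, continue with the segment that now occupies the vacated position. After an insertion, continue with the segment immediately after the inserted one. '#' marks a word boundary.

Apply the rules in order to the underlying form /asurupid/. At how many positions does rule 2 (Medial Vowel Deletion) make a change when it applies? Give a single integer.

(1) Final Obstruent Devoicing: [asurupid] → [asurupit]
(2) Medial Vowel Deletion: [asurupit] → [asrpt]
(3) Intervocalic Lenition: no change — [asrpt]
Rule 2 changed 3 position(s).

3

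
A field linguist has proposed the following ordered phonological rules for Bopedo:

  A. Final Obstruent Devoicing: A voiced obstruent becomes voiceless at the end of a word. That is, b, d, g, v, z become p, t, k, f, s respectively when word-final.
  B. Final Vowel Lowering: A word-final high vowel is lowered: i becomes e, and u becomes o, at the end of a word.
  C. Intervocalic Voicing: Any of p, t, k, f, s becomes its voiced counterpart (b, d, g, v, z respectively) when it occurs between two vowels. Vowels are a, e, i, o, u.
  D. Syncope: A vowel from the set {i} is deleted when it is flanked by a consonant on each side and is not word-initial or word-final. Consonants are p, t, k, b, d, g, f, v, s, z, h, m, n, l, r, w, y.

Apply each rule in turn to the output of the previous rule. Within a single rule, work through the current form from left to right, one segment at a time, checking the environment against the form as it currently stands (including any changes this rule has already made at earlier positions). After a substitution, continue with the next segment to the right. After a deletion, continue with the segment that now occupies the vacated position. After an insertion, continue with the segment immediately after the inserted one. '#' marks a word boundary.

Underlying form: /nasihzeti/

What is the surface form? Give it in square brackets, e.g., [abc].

[nazhzede]

A Final Obstruent Devoicing: no change — [nasihzeti]
B Final Vowel Lowering: [nasihzeti] → [nasihzete]
C Intervocalic Voicing: [nasihzete] → [nazihzede]
D Syncope: [nazihzede] → [nazhzede]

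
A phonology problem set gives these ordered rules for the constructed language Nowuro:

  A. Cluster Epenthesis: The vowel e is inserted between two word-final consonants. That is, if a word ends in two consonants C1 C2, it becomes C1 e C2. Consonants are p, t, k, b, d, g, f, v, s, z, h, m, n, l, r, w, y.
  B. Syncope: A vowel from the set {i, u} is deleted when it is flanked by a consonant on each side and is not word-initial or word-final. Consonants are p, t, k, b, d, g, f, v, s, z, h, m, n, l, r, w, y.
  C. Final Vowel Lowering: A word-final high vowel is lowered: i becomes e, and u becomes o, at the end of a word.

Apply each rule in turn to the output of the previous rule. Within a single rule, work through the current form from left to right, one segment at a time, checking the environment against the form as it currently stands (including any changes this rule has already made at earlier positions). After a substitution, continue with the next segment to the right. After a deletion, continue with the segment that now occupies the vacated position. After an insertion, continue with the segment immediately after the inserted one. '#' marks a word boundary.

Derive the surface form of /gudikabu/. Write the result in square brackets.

A Cluster Epenthesis: no change — [gudikabu]
B Syncope: [gudikabu] → [gdkabu]
C Final Vowel Lowering: [gdkabu] → [gdkabo]

[gdkabo]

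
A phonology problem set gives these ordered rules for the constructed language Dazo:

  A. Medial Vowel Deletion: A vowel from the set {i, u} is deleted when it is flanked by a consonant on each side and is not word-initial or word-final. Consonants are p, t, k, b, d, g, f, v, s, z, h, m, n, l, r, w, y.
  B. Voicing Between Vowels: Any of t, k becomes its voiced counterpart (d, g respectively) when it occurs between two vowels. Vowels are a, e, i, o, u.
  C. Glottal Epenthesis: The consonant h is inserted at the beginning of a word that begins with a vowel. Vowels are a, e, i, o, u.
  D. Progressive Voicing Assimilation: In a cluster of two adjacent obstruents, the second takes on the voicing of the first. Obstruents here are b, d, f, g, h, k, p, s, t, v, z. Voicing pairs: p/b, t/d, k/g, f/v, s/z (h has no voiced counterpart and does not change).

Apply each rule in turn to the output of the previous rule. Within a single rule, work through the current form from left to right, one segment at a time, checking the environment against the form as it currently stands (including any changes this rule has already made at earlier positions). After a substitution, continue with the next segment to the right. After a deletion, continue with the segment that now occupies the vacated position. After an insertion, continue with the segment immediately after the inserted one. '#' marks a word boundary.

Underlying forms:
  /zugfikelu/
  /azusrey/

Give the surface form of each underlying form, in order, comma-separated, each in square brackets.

[zgvgelu], [hazzrey]

/zugfikelu/:
  A Medial Vowel Deletion: [zugfikelu] → [zgfkelu]
  B Voicing Between Vowels: no change — [zgfkelu]
  C Glottal Epenthesis: no change — [zgfkelu]
  D Progressive Voicing Assimilation: [zgfkelu] → [zgvgelu]
/azusrey/:
  A Medial Vowel Deletion: [azusrey] → [azsrey]
  B Voicing Between Vowels: no change — [azsrey]
  C Glottal Epenthesis: [azsrey] → [hazsrey]
  D Progressive Voicing Assimilation: [hazsrey] → [hazzrey]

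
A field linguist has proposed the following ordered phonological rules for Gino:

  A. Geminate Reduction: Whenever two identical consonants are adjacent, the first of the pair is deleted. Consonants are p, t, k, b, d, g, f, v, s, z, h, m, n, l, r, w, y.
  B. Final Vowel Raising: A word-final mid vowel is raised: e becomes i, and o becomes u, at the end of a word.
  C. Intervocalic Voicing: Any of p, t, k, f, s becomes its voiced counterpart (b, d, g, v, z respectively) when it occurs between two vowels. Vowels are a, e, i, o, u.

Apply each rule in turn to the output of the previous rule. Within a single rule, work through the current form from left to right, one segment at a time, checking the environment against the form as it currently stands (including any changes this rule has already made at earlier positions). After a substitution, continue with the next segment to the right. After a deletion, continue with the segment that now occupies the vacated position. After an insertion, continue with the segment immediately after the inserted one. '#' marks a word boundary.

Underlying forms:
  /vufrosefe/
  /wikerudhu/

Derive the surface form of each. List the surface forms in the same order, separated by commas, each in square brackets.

[vufrozevi], [wigerudhu]

/vufrosefe/:
  A Geminate Reduction: no change — [vufrosefe]
  B Final Vowel Raising: [vufrosefe] → [vufrosefi]
  C Intervocalic Voicing: [vufrosefi] → [vufrozevi]
/wikerudhu/:
  A Geminate Reduction: no change — [wikerudhu]
  B Final Vowel Raising: no change — [wikerudhu]
  C Intervocalic Voicing: [wikerudhu] → [wigerudhu]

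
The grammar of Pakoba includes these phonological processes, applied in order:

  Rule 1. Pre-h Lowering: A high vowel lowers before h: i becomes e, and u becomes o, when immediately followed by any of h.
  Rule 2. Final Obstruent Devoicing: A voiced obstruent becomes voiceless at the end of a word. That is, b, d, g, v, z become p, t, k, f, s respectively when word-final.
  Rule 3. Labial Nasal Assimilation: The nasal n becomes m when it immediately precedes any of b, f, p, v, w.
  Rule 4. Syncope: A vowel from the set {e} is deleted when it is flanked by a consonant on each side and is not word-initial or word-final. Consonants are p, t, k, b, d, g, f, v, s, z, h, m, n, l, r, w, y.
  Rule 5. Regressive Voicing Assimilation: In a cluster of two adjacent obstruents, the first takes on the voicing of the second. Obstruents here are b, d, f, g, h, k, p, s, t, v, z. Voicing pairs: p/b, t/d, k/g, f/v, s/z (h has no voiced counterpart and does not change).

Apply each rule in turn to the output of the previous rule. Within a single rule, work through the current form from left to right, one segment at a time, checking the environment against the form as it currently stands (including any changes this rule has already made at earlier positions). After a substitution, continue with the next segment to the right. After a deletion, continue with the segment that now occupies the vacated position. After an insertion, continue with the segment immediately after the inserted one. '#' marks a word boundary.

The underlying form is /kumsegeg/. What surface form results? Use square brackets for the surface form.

[kumzkk]

Rule 1 Pre-h Lowering: no change — [kumsegeg]
Rule 2 Final Obstruent Devoicing: [kumsegeg] → [kumsegek]
Rule 3 Labial Nasal Assimilation: no change — [kumsegek]
Rule 4 Syncope: [kumsegek] → [kumsgk]
Rule 5 Regressive Voicing Assimilation: [kumsgk] → [kumzkk]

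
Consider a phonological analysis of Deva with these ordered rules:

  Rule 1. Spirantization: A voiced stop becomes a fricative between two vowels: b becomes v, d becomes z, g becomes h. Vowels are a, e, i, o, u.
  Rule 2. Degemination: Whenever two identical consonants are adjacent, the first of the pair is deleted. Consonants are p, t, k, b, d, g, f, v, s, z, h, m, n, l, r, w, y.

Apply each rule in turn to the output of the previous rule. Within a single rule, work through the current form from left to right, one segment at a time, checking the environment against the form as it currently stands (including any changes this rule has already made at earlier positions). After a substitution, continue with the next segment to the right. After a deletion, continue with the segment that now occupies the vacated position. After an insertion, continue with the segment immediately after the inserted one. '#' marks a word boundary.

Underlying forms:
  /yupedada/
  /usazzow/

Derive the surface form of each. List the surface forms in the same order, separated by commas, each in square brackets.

/yupedada/:
  Rule 1 Spirantization: [yupedada] → [yupezaza]
  Rule 2 Degemination: no change — [yupezaza]
/usazzow/:
  Rule 1 Spirantization: no change — [usazzow]
  Rule 2 Degemination: [usazzow] → [usazow]

[yupezaza], [usazow]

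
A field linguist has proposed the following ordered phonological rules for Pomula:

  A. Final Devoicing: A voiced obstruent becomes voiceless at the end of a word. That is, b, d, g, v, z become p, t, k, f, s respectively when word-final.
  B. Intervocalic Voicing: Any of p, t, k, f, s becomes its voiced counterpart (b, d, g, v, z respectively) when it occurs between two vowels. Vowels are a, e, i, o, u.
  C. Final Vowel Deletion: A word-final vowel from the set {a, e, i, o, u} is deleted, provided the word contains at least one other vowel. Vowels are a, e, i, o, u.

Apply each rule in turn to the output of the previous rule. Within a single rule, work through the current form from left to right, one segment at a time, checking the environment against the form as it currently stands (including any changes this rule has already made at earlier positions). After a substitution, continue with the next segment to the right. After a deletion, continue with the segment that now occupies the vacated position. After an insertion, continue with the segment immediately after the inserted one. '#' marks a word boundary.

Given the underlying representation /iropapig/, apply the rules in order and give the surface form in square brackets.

A Final Devoicing: [iropapig] → [iropapik]
B Intervocalic Voicing: [iropapik] → [irobabik]
C Final Vowel Deletion: no change — [irobabik]

[irobabik]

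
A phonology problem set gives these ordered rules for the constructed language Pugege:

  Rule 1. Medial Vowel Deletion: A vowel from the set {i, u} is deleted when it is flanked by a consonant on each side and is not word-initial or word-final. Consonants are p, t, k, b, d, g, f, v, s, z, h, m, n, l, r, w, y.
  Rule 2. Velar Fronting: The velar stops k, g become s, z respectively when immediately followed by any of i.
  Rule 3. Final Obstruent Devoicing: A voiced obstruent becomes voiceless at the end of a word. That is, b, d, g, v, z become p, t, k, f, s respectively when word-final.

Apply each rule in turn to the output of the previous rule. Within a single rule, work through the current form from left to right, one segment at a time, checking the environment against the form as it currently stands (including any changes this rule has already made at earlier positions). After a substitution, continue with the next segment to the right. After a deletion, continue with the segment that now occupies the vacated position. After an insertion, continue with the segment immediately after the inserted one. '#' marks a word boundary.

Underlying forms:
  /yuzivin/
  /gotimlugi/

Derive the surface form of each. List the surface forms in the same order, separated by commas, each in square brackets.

[yzvn], [gotmlzi]

/yuzivin/:
  Rule 1 Medial Vowel Deletion: [yuzivin] → [yzvn]
  Rule 2 Velar Fronting: no change — [yzvn]
  Rule 3 Final Obstruent Devoicing: no change — [yzvn]
/gotimlugi/:
  Rule 1 Medial Vowel Deletion: [gotimlugi] → [gotmlgi]
  Rule 2 Velar Fronting: [gotmlgi] → [gotmlzi]
  Rule 3 Final Obstruent Devoicing: no change — [gotmlzi]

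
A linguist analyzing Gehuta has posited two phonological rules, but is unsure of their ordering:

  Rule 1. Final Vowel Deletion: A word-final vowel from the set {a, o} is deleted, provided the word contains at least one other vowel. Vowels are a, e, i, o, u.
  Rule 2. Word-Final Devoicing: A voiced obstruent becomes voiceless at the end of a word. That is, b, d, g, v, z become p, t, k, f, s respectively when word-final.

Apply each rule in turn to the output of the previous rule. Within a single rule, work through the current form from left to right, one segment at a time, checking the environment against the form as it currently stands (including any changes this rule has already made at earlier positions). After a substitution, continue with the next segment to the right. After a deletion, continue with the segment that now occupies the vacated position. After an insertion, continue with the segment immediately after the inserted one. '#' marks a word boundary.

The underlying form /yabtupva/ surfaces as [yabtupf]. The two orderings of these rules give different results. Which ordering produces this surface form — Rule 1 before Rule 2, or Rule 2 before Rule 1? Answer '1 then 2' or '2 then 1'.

Order 1 then 2:
  1 Final Vowel Deletion: [yabtupva] → [yabtupv]
  2 Word-Final Devoicing: [yabtupv] → [yabtupf]
  result: [yabtupf]
Order 2 then 1:
  2 Word-Final Devoicing: no change — [yabtupva]
  1 Final Vowel Deletion: [yabtupva] → [yabtupv]
  result: [yabtupv]

1 then 2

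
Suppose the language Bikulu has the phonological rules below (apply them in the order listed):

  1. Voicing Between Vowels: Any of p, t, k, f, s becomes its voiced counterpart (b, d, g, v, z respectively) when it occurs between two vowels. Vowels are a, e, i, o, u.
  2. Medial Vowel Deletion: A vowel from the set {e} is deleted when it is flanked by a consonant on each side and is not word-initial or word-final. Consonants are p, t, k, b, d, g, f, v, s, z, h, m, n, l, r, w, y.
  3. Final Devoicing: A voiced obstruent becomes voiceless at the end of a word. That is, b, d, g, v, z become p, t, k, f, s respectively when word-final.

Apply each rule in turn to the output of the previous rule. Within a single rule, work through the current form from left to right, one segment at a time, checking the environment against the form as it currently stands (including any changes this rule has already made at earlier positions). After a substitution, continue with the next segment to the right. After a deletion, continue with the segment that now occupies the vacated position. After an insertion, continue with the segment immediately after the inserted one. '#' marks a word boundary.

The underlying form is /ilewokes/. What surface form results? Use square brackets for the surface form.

1 Voicing Between Vowels: [ilewokes] → [ilewoges]
2 Medial Vowel Deletion: [ilewoges] → [ilwogs]
3 Final Devoicing: no change — [ilwogs]

[ilwogs]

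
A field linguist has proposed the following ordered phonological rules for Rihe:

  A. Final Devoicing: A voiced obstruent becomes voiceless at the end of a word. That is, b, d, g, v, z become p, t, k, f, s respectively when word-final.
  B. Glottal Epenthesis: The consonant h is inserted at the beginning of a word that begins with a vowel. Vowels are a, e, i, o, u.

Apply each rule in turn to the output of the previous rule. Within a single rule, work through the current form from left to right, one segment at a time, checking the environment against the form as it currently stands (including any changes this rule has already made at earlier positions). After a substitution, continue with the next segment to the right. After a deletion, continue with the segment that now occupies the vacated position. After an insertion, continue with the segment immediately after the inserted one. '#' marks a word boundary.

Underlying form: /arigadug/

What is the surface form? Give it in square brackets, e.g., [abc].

[harigaduk]

A Final Devoicing: [arigadug] → [arigaduk]
B Glottal Epenthesis: [arigaduk] → [harigaduk]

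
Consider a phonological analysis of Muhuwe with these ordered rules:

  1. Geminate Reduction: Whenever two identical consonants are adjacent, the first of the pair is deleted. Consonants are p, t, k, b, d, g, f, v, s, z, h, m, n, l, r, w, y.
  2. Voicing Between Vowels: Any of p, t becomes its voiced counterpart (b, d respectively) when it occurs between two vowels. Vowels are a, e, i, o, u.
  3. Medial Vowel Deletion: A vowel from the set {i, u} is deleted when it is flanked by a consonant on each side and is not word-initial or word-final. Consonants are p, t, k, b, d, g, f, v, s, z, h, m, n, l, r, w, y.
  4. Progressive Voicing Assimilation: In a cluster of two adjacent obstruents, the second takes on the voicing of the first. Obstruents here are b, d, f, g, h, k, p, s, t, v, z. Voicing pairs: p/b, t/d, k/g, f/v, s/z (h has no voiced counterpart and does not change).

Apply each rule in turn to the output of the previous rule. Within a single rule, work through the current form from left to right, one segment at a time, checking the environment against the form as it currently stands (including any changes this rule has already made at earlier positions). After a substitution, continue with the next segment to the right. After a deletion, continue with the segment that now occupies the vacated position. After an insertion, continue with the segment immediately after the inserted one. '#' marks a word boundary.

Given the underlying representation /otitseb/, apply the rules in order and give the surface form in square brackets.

1 Geminate Reduction: no change — [otitseb]
2 Voicing Between Vowels: [otitseb] → [oditseb]
3 Medial Vowel Deletion: [oditseb] → [odtseb]
4 Progressive Voicing Assimilation: [odtseb] → [oddzeb]

[oddzeb]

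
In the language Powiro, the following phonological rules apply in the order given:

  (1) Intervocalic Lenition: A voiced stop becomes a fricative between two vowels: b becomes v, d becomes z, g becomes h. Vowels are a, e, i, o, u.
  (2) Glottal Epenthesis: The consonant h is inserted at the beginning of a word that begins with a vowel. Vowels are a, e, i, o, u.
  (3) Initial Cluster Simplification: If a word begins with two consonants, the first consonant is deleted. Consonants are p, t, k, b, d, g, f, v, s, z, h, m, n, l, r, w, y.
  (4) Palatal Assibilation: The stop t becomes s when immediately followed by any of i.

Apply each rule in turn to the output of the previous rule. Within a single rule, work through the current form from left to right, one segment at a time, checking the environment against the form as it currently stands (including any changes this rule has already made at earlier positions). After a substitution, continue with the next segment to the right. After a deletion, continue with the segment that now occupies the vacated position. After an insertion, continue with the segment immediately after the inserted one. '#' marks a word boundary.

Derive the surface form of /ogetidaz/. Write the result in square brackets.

[hohesizaz]

(1) Intervocalic Lenition: [ogetidaz] → [ohetizaz]
(2) Glottal Epenthesis: [ohetizaz] → [hohetizaz]
(3) Initial Cluster Simplification: no change — [hohetizaz]
(4) Palatal Assibilation: [hohetizaz] → [hohesizaz]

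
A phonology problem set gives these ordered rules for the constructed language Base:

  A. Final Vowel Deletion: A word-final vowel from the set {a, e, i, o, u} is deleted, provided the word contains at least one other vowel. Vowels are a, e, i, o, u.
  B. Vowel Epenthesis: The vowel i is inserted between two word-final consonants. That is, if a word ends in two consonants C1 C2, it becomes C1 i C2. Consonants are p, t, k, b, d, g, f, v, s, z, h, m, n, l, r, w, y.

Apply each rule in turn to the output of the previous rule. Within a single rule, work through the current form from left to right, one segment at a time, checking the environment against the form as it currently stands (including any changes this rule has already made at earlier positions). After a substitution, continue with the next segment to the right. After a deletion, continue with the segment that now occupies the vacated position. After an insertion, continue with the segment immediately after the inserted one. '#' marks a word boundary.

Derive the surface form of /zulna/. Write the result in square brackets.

A Final Vowel Deletion: [zulna] → [zuln]
B Vowel Epenthesis: [zuln] → [zulin]

[zulin]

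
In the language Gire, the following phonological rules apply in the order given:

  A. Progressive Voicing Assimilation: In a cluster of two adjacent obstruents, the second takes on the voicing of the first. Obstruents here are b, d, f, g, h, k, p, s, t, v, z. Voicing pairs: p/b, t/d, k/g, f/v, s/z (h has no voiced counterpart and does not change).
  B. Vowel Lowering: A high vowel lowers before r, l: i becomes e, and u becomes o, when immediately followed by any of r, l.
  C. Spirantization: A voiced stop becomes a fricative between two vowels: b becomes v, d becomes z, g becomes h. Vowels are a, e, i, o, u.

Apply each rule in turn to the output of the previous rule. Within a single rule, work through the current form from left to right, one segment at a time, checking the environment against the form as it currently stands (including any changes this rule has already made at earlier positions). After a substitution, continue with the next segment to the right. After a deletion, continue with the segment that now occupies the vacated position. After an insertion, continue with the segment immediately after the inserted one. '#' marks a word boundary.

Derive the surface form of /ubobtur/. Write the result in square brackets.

[uvobdor]

A Progressive Voicing Assimilation: [ubobtur] → [ubobdur]
B Vowel Lowering: [ubobdur] → [ubobdor]
C Spirantization: [ubobdor] → [uvobdor]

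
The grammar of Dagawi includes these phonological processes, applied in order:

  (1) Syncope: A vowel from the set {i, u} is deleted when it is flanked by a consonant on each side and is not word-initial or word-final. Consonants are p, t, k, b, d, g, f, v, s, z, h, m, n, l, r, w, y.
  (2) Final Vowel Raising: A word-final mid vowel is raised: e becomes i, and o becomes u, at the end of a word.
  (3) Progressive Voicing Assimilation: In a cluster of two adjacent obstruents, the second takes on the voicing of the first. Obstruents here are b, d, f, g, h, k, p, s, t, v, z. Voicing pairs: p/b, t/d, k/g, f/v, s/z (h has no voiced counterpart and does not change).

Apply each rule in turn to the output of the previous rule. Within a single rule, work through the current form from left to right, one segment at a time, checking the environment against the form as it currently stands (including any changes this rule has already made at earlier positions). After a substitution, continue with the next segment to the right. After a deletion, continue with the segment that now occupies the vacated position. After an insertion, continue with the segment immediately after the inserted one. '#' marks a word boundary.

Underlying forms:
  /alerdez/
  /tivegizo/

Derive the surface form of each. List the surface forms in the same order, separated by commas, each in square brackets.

[alerdez], [tfegzu]

/alerdez/:
  (1) Syncope: no change — [alerdez]
  (2) Final Vowel Raising: no change — [alerdez]
  (3) Progressive Voicing Assimilation: no change — [alerdez]
/tivegizo/:
  (1) Syncope: [tivegizo] → [tvegzo]
  (2) Final Vowel Raising: [tvegzo] → [tvegzu]
  (3) Progressive Voicing Assimilation: [tvegzu] → [tfegzu]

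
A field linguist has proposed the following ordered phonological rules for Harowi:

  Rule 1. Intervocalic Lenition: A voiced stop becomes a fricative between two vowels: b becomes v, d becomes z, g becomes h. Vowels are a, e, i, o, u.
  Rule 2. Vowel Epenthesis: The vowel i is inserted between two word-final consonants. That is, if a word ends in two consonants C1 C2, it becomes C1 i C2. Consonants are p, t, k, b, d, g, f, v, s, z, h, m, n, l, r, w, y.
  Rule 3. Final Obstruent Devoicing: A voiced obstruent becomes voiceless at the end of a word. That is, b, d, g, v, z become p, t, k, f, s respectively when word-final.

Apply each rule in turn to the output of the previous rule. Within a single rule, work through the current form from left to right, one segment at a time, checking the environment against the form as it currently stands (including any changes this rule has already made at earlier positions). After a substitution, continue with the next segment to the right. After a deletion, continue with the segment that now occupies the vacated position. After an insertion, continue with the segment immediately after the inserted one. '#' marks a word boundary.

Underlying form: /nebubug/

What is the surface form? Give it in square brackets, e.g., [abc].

[nevuvuk]

Rule 1 Intervocalic Lenition: [nebubug] → [nevuvug]
Rule 2 Vowel Epenthesis: no change — [nevuvug]
Rule 3 Final Obstruent Devoicing: [nevuvug] → [nevuvuk]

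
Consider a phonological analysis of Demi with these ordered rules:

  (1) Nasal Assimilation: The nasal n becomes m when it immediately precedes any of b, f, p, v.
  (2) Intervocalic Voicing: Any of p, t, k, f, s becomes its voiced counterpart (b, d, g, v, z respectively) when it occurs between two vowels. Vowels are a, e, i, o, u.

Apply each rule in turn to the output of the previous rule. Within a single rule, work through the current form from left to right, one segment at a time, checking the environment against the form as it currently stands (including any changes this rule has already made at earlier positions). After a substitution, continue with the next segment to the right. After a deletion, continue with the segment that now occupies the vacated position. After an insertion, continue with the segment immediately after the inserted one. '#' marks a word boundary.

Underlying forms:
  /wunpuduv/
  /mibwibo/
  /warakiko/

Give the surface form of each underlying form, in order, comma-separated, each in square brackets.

/wunpuduv/:
  (1) Nasal Assimilation: [wunpuduv] → [wumpuduv]
  (2) Intervocalic Voicing: no change — [wumpuduv]
/mibwibo/:
  (1) Nasal Assimilation: no change — [mibwibo]
  (2) Intervocalic Voicing: no change — [mibwibo]
/warakiko/:
  (1) Nasal Assimilation: no change — [warakiko]
  (2) Intervocalic Voicing: [warakiko] → [waragigo]

[wumpuduv], [mibwibo], [waragigo]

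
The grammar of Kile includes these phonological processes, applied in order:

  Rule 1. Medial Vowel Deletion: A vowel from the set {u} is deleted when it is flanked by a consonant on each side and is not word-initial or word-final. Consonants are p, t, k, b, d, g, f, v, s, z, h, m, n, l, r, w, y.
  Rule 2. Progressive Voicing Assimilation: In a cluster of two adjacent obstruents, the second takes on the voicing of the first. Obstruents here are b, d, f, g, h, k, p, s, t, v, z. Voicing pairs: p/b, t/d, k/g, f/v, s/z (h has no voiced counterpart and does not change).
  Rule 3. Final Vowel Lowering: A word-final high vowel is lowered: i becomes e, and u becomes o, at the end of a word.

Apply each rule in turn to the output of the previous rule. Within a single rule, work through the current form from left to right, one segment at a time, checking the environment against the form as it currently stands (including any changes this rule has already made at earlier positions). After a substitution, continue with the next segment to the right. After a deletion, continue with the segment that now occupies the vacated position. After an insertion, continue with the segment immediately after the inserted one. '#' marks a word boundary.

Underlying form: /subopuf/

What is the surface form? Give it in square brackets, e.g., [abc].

[spopf]

Rule 1 Medial Vowel Deletion: [subopuf] → [sbopf]
Rule 2 Progressive Voicing Assimilation: [sbopf] → [spopf]
Rule 3 Final Vowel Lowering: no change — [spopf]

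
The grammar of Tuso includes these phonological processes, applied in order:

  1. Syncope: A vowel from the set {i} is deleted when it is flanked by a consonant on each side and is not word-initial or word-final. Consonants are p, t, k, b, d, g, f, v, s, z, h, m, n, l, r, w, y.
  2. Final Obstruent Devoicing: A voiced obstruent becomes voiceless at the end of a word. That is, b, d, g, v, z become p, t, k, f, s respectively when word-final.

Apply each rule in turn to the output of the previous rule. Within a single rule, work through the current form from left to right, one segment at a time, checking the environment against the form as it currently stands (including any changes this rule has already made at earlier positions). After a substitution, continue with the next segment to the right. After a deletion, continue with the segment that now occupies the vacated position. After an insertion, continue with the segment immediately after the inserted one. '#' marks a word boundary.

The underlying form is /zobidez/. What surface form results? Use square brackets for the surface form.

1 Syncope: [zobidez] → [zobdez]
2 Final Obstruent Devoicing: [zobdez] → [zobdes]

[zobdes]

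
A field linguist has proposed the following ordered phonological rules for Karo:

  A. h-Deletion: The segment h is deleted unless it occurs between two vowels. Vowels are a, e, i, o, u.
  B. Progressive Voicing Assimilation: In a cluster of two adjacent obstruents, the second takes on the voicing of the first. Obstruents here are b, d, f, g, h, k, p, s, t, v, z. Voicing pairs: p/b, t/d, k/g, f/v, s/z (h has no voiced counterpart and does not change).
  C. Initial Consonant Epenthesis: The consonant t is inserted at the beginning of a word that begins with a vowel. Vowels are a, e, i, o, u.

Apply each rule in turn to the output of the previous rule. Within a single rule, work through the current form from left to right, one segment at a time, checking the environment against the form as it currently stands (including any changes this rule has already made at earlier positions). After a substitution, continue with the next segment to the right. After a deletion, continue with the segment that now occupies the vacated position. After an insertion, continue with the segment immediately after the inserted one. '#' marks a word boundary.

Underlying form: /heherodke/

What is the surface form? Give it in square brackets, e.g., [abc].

A h-Deletion: [heherodke] → [eherodke]
B Progressive Voicing Assimilation: [eherodke] → [eherodge]
C Initial Consonant Epenthesis: [eherodge] → [teherodge]

[teherodge]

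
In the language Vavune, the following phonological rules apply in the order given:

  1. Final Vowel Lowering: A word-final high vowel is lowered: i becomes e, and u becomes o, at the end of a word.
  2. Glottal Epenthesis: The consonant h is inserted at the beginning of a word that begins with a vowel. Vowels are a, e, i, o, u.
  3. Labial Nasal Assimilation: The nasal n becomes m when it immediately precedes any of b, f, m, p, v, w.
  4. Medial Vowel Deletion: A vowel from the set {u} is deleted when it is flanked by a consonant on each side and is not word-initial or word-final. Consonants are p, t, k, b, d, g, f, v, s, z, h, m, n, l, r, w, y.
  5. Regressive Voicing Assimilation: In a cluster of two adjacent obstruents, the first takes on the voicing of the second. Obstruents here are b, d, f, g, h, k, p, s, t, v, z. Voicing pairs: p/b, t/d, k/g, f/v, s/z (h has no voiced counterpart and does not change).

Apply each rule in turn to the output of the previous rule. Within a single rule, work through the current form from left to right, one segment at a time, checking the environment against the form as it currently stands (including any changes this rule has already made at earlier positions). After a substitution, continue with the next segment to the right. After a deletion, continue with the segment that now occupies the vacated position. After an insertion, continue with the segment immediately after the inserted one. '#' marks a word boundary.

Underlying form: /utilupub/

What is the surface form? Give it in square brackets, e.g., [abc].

1 Final Vowel Lowering: no change — [utilupub]
2 Glottal Epenthesis: [utilupub] → [hutilupub]
3 Labial Nasal Assimilation: no change — [hutilupub]
4 Medial Vowel Deletion: [hutilupub] → [htilpb]
5 Regressive Voicing Assimilation: [htilpb] → [htilbb]

[htilbb]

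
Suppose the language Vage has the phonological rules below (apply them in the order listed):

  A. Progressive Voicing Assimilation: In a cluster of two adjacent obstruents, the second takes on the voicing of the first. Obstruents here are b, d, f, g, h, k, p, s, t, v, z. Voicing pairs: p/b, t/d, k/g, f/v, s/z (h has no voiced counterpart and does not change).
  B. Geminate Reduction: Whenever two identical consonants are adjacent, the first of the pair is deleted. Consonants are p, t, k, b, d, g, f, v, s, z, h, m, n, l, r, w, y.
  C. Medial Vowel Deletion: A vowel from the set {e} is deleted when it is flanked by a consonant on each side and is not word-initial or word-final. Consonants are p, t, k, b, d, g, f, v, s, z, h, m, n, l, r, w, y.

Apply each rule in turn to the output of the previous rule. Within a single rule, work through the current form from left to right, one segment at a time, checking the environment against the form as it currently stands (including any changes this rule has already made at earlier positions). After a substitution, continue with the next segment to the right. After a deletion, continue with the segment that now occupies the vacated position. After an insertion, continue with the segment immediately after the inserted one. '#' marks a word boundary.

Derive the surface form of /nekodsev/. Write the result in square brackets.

[nkodzv]

A Progressive Voicing Assimilation: [nekodsev] → [nekodzev]
B Geminate Reduction: no change — [nekodzev]
C Medial Vowel Deletion: [nekodzev] → [nkodzv]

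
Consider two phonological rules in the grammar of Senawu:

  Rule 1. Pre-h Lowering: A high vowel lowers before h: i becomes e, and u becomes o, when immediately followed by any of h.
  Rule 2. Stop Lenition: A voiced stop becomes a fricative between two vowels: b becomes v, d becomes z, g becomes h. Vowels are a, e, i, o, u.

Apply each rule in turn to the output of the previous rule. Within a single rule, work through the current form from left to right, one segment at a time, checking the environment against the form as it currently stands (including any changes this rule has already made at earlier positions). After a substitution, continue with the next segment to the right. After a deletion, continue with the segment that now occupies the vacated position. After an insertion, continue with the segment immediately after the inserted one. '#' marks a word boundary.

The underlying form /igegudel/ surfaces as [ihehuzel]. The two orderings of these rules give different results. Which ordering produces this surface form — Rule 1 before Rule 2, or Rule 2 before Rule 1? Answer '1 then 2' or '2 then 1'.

1 then 2

Order 1 then 2:
  1 Pre-h Lowering: no change — [igegudel]
  2 Stop Lenition: [igegudel] → [ihehuzel]
  result: [ihehuzel]
Order 2 then 1:
  2 Stop Lenition: [igegudel] → [ihehuzel]
  1 Pre-h Lowering: [ihehuzel] → [ehehuzel]
  result: [ehehuzel]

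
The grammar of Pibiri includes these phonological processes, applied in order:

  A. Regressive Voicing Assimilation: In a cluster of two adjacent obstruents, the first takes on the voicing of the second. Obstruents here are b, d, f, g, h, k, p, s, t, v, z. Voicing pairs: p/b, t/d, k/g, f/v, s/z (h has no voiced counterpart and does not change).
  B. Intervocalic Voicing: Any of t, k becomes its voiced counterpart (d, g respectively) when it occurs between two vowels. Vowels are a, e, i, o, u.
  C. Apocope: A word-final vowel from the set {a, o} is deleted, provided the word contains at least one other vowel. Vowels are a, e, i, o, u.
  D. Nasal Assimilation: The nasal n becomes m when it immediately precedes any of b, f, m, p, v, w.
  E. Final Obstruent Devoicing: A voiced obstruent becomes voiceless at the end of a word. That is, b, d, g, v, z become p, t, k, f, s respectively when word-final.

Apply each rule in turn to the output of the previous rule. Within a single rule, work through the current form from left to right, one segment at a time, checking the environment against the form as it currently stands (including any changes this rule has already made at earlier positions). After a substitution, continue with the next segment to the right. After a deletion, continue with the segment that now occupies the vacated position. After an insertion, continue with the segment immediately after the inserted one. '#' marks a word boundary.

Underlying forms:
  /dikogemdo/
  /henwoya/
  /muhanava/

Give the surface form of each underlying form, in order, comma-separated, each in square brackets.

/dikogemdo/:
  A Regressive Voicing Assimilation: no change — [dikogemdo]
  B Intervocalic Voicing: [dikogemdo] → [digogemdo]
  C Apocope: [digogemdo] → [digogemd]
  D Nasal Assimilation: no change — [digogemd]
  E Final Obstruent Devoicing: [digogemd] → [digogemt]
/henwoya/:
  A Regressive Voicing Assimilation: no change — [henwoya]
  B Intervocalic Voicing: no change — [henwoya]
  C Apocope: [henwoya] → [henwoy]
  D Nasal Assimilation: [henwoy] → [hemwoy]
  E Final Obstruent Devoicing: no change — [hemwoy]
/muhanava/:
  A Regressive Voicing Assimilation: no change — [muhanava]
  B Intervocalic Voicing: no change — [muhanava]
  C Apocope: [muhanava] → [muhanav]
  D Nasal Assimilation: no change — [muhanav]
  E Final Obstruent Devoicing: [muhanav] → [muhanaf]

[digogemt], [hemwoy], [muhanaf]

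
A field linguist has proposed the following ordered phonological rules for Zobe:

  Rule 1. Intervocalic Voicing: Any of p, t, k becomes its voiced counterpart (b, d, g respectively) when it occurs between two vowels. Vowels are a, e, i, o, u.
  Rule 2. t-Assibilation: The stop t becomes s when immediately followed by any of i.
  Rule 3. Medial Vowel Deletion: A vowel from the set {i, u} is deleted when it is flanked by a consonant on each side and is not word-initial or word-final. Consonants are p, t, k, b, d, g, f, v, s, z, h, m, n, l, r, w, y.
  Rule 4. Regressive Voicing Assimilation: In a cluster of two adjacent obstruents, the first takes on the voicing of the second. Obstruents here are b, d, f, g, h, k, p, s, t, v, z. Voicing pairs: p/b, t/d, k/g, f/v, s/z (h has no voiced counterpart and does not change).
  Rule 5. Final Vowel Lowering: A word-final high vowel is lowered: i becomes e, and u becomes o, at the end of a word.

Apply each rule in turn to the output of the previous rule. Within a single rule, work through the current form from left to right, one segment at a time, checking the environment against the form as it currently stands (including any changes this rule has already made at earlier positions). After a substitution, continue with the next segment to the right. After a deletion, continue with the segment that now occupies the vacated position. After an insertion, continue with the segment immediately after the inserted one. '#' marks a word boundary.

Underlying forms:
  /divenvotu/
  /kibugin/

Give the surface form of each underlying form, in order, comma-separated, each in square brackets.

[dvenvodo], [gbgn]

/divenvotu/:
  Rule 1 Intervocalic Voicing: [divenvotu] → [divenvodu]
  Rule 2 t-Assibilation: no change — [divenvodu]
  Rule 3 Medial Vowel Deletion: [divenvodu] → [dvenvodu]
  Rule 4 Regressive Voicing Assimilation: no change — [dvenvodu]
  Rule 5 Final Vowel Lowering: [dvenvodu] → [dvenvodo]
/kibugin/:
  Rule 1 Intervocalic Voicing: no change — [kibugin]
  Rule 2 t-Assibilation: no change — [kibugin]
  Rule 3 Medial Vowel Deletion: [kibugin] → [kbgn]
  Rule 4 Regressive Voicing Assimilation: [kbgn] → [gbgn]
  Rule 5 Final Vowel Lowering: no change — [gbgn]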